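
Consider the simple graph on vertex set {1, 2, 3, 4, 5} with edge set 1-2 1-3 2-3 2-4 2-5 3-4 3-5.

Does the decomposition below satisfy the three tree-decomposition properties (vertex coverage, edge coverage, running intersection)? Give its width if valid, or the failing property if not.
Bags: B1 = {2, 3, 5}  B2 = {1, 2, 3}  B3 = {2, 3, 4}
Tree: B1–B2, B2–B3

Yes; width 2.

Checking the three conditions: (i) the bags cover all of {1, 2, 3, 4, 5}; (ii) for each edge, some bag contains both endpoints; (iii) the bags containing any fixed vertex form a subtree. All hold, so the decomposition is valid with width 3 − 1 = 2.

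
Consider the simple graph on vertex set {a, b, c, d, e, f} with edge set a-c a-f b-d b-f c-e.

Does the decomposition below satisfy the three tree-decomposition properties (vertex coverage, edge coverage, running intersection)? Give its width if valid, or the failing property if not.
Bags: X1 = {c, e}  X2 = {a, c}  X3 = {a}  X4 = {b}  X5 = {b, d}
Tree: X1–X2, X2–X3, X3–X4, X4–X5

No — vertex f appears in no bag.

A tree decomposition must satisfy three properties: every vertex lies in some bag; for every edge, both endpoints lie together in some bag; and for every vertex, the bags containing it form a connected subtree. Here vertex f appears in no bag, so the decomposition is invalid.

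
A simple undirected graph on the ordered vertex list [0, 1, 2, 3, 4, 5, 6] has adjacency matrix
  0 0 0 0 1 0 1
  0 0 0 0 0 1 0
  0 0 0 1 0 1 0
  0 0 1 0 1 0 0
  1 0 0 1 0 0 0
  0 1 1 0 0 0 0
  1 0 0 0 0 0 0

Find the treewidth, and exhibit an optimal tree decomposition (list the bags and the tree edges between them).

Treewidth 1.
One such decomposition:
Bags: B1 = {0, 6}  B2 = {0, 4}  B3 = {3, 4}  B4 = {2, 3}  B5 = {2, 5}  B6 = {1, 5}
Tree: B1–B2, B2–B3, B3–B4, B4–B5, B5–B6

Every bag has size at most 2, so the width is 2 − 1 = 1 and tw(G) ≤ 1. G has an edge, so its treewidth is at least 1. The upper and lower bounds meet at 1, so that is the treewidth.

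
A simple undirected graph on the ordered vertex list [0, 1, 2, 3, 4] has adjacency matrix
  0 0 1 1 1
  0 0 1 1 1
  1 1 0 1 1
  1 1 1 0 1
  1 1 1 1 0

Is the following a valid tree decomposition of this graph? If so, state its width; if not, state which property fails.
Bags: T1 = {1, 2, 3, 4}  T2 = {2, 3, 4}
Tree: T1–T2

No — vertex 0 appears in no bag.

A tree decomposition must satisfy three properties: every vertex lies in some bag; for every edge, both endpoints lie together in some bag; and for every vertex, the bags containing it form a connected subtree. Here vertex 0 appears in no bag, so the decomposition is invalid.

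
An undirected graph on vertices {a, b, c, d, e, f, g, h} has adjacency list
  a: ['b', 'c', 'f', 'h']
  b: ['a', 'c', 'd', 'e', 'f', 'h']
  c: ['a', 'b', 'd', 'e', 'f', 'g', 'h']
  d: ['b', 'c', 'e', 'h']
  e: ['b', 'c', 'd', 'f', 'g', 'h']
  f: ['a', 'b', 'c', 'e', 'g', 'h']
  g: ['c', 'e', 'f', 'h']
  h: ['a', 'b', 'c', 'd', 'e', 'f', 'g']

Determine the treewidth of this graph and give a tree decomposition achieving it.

Every bag has size at most 5, so the width is 5 − 1 = 4 and tw(G) ≤ 4. Conversely, {b, c, d, e, h} is a clique of size 5, and the vertices of any clique must share a bag in every tree decomposition; so some bag has ≥ 5 vertices and tw(G) ≥ 4. Combining the bounds, tw(G) = 4.

Treewidth 4.
One optimal decomposition is:
Bags: B1 = {b, c, d, e, h}  B2 = {b, c, e, f, h}  B3 = {c, e, f, g, h}  B4 = {a, b, c, f, h}
Tree: B1–B2, B2–B3, B2–B4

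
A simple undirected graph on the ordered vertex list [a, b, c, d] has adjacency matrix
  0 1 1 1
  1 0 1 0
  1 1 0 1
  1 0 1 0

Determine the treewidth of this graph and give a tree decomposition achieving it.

The largest bag has 3 vertices, giving width 2; this decomposition certifies tw(G) ≤ 2. For the lower bound, the 3 vertices {a, c, d} are pairwise adjacent, and any tree decomposition puts a clique entirely inside one bag — forcing width ≥ 2. Therefore the treewidth is 2.

Treewidth 2.
One optimal decomposition is:
Bags: B1 = {a, c, d}  B2 = {a, b, c}
Tree: B1–B2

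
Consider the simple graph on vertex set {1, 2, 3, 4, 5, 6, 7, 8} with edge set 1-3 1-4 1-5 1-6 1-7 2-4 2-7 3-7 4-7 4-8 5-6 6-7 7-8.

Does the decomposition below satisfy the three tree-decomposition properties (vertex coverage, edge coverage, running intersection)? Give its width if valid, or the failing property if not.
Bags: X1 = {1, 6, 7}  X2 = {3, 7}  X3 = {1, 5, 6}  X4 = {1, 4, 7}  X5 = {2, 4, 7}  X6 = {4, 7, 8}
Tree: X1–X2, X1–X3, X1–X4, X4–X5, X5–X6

No — edge (1,3) lies in no bag.

A tree decomposition must satisfy three properties: every vertex lies in some bag; for every edge, both endpoints lie together in some bag; and for every vertex, the bags containing it form a connected subtree. Here edge (1,3) lies in no bag, so the decomposition is invalid.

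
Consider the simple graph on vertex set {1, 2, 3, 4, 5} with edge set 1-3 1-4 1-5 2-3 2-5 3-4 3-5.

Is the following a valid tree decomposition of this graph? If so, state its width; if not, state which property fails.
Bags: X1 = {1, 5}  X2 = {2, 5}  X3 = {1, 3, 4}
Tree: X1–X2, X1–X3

No — edge (3,5) lies in no bag.

A tree decomposition must satisfy three properties: every vertex lies in some bag; for every edge, both endpoints lie together in some bag; and for every vertex, the bags containing it form a connected subtree. Here edge (3,5) lies in no bag, so the decomposition is invalid.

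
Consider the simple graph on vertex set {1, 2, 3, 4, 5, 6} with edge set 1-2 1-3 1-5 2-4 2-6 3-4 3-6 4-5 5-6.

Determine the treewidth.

A width-3 tree decomposition is:
Bags: B1 = {1, 2, 4, 6}  B2 = {1, 3, 4, 6}  B3 = {1, 4, 5, 6}
Tree: B1–B2, B2–B3
The largest bag has 4 vertices, giving width 3; this decomposition certifies tw(G) ≤ 3. For the lower bound: the 4 vertex sets {2,4}, {3,6}, {1}, {5} are disjoint, each induces a connected subgraph, and every pair is joined by at least one edge of G. Contracting each set to a single vertex therefore yields K_{4} as a minor, and since treewidth is minor-monotone, tw(G) ≥ tw(K_{4}) = 3. Hence tw(G) = 3 exactly.

3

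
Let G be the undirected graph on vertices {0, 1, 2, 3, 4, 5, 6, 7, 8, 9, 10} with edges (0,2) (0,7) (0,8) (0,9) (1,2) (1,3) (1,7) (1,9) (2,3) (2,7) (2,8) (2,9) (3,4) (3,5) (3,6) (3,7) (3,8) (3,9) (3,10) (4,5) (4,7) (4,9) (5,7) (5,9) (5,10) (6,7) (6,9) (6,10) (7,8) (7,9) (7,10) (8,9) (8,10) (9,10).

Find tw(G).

4

A width-4 tree decomposition is:
Bags: B1 = {3, 7, 8, 9, 10}  B2 = {3, 5, 7, 9, 10}  B3 = {2, 3, 7, 8, 9}  B4 = {1, 2, 3, 7, 9}  B5 = {3, 6, 7, 9, 10}  B6 = {0, 2, 7, 8, 9}  B7 = {3, 4, 5, 7, 9}
Tree: B1–B2, B1–B3, B3–B4, B1–B5, B3–B6, B2–B7
Every bag has size at most 5, so the width is 5 − 1 = 4 and tw(G) ≤ 4. Conversely, {0, 2, 7, 8, 9} is a clique of size 5, and the vertices of any clique must share a bag in every tree decomposition; so some bag has ≥ 5 vertices and tw(G) ≥ 4. Therefore the treewidth is 4.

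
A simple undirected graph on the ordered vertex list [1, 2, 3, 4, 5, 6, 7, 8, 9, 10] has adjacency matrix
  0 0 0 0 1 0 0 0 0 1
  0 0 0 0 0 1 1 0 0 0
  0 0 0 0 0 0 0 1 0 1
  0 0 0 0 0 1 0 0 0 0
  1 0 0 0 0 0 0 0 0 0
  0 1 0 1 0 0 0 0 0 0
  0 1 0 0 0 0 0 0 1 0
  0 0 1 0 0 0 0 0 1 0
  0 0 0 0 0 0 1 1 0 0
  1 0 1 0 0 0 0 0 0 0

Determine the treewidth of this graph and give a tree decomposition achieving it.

Every bag has size at most 2, so the width is 2 − 1 = 1 and tw(G) ≤ 1. G has an edge, so its treewidth is at least 1. Hence tw(G) = 1 exactly.

Treewidth 1.
Bags: B1 = {4, 6}  B2 = {2, 6}  B3 = {2, 7}  B4 = {7, 9}  B5 = {8, 9}  B6 = {3, 8}  B7 = {3, 10}  B8 = {1, 10}  B9 = {1, 5}
Tree: B1–B2, B2–B3, B3–B4, B4–B5, B5–B6, B6–B7, B7–B8, B8–B9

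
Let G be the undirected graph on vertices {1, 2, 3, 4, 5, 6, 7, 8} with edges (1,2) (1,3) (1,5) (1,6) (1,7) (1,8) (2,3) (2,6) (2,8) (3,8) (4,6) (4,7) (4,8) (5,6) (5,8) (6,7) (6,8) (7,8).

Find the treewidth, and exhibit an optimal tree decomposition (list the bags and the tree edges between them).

Every bag has size at most 4, so the width is 4 − 1 = 3 and tw(G) ≤ 3. For the lower bound, the 4 vertices {1, 2, 3, 8} are pairwise adjacent, and any tree decomposition puts a clique entirely inside one bag — forcing width ≥ 3. Combining the bounds, tw(G) = 3.

Treewidth 3.
One such decomposition:
Bags: B1 = {1, 6, 7, 8}  B2 = {4, 6, 7, 8}  B3 = {1, 5, 6, 8}  B4 = {1, 2, 6, 8}  B5 = {1, 2, 3, 8}
Tree: B1–B2, B1–B3, B3–B4, B4–B5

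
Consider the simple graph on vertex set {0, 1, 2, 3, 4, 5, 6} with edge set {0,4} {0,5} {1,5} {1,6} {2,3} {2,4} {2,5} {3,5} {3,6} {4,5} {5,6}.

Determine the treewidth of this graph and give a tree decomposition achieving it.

Every bag has size at most 3, so the width is 3 − 1 = 2 and tw(G) ≤ 2. Conversely, {0, 4, 5} is a clique of size 3, and the vertices of any clique must share a bag in every tree decomposition; so some bag has ≥ 3 vertices and tw(G) ≥ 2. Hence tw(G) = 2 exactly.

Treewidth 2.
One such decomposition:
Bags: B1 = {2, 3, 5}  B2 = {3, 5, 6}  B3 = {2, 4, 5}  B4 = {1, 5, 6}  B5 = {0, 4, 5}
Tree: B1–B2, B1–B3, B2–B4, B3–B5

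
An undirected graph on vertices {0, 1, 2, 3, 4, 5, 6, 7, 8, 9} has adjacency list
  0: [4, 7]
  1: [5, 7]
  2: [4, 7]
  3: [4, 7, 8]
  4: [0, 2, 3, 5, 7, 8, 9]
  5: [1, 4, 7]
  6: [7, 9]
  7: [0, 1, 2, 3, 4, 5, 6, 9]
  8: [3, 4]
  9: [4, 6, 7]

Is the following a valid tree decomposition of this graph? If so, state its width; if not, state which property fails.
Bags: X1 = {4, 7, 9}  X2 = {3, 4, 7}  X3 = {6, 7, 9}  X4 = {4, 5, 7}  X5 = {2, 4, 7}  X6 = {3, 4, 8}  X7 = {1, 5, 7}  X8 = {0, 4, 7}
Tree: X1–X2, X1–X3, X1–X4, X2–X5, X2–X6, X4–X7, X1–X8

Yes; width 2.

Vertex coverage: the bags together contain {0, 1, 2, 3, 4, 5, 6, 7, 8, 9}, the full vertex set. Edge coverage: each edge of G has both endpoints in at least one bag. Running intersection: for every vertex, the bags containing it form a connected subtree. All three properties hold, so this is a valid tree decomposition of width max|bag| − 1 = 2, and hence tw(G) ≤ 2.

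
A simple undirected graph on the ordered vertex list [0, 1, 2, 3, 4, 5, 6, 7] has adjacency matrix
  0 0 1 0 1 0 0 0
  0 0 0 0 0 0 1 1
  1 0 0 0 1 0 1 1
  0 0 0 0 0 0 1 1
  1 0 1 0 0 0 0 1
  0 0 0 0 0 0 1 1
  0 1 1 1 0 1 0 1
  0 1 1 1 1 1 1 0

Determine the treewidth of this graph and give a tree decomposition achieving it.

Treewidth 2.
One such decomposition:
Bags: B1 = {2, 4, 7}  B2 = {2, 6, 7}  B3 = {3, 6, 7}  B4 = {5, 6, 7}  B5 = {0, 2, 4}  B6 = {1, 6, 7}
Tree: B1–B2, B2–B3, B2–B4, B1–B5, B3–B6

The largest bag has 3 vertices, giving width 2; this decomposition certifies tw(G) ≤ 2. On the other hand G contains the 3-clique {0, 2, 4}. A clique must lie in a single bag of any decomposition, so no decomposition can have width below 2. Hence tw(G) = 2 exactly.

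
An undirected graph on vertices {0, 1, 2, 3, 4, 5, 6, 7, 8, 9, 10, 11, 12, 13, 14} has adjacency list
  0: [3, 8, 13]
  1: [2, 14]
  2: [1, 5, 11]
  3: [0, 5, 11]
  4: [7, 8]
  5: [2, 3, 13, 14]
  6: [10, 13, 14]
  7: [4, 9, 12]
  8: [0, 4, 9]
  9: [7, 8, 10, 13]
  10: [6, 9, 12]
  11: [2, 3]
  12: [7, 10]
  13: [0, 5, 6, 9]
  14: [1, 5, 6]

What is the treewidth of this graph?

3

A width-3 tree decomposition is:
Bags: B1 = {1, 2, 11, 14}  B2 = {2, 5, 11, 14}  B3 = {3, 5, 11, 14}  B4 = {3, 5, 6, 14}  B5 = {3, 5, 6, 13}  B6 = {0, 3, 6, 13}  B7 = {0, 6, 10, 13}  B8 = {0, 9, 10, 13}  B9 = {0, 8, 9, 10}  B10 = {8, 9, 10, 12}  B11 = {7, 8, 9, 12}  B12 = {4, 7, 8, 12}
Tree: B1–B2, B2–B3, B3–B4, B4–B5, B5–B6, B6–B7, B7–B8, B8–B9, B9–B10, B10–B11, B11–B12
Each bag holds 4 vertices, so the decomposition has width 3, which upper-bounds the treewidth. For the lower bound: the 4 vertex sets {1,2,11}, {14}, {5}, {0,3,6,13} are disjoint, each induces a connected subgraph, and every pair is joined by at least one edge of G. Contracting each set to a single vertex therefore yields K_{4} as a minor, and since treewidth is minor-monotone, tw(G) ≥ tw(K_{4}) = 3. Therefore the treewidth is 3.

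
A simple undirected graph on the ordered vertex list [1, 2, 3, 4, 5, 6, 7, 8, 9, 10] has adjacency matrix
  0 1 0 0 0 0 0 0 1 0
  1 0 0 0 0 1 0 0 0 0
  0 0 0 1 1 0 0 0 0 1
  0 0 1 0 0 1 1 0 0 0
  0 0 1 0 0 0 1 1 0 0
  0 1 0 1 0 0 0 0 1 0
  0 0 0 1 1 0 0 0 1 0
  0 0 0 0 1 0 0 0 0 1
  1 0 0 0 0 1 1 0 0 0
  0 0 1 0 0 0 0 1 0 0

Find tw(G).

2

A width-2 tree decomposition is:
Bags: B1 = {1, 2, 6}  B2 = {1, 6, 9}  B3 = {4, 6, 9}  B4 = {4, 7, 9}  B5 = {3, 4, 7}  B6 = {3, 5, 7}  B7 = {3, 5, 10}  B8 = {5, 8, 10}
Tree: B1–B2, B2–B3, B3–B4, B4–B5, B5–B6, B6–B7, B7–B8
Every bag has size at most 3, so the width is 3 − 1 = 2 and tw(G) ≤ 2. The edges 2–1–9–6–2 form a cycle, so G is not a tree and its treewidth is at least 2. The upper and lower bounds meet at 2, so that is the treewidth.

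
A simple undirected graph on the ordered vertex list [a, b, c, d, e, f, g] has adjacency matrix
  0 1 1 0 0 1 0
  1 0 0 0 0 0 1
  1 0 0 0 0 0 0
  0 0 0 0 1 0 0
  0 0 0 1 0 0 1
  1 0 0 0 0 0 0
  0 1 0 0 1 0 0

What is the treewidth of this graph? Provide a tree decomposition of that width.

Treewidth 1.
Bags: B1 = {e, g}  B2 = {d, e}  B3 = {b, g}  B4 = {a, b}  B5 = {a, c}  B6 = {a, f}
Tree: B1–B2, B1–B3, B3–B4, B4–B5, B5–B6

Each bag holds 2 vertices, so the decomposition has width 1, which upper-bounds the treewidth. Any graph with an edge has treewidth ≥ 1, and G has the edge e–g. Combining the bounds, tw(G) = 1.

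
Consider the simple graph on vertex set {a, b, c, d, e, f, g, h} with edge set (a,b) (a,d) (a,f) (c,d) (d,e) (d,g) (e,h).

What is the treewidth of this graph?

A width-1 tree decomposition is:
Bags: B1 = {d, g}  B2 = {a, d}  B3 = {a, f}  B4 = {d, e}  B5 = {c, d}  B6 = {e, h}  B7 = {a, b}
Tree: B1–B2, B2–B3, B2–B4, B1–B5, B4–B6, B3–B7
Each bag holds 2 vertices, so the decomposition has width 1, which upper-bounds the treewidth. Any graph with an edge has treewidth ≥ 1, and G has the edge d–g. The upper and lower bounds meet at 1, so that is the treewidth.

1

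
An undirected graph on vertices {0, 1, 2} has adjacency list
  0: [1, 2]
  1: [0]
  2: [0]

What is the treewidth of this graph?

A width-1 tree decomposition is:
Bags: B1 = {0, 2}  B2 = {0, 1}
Tree: B1–B2
Each bag holds 2 vertices, so the decomposition has width 1, which upper-bounds the treewidth. G has an edge, so its treewidth is at least 1. Hence tw(G) = 1 exactly.

1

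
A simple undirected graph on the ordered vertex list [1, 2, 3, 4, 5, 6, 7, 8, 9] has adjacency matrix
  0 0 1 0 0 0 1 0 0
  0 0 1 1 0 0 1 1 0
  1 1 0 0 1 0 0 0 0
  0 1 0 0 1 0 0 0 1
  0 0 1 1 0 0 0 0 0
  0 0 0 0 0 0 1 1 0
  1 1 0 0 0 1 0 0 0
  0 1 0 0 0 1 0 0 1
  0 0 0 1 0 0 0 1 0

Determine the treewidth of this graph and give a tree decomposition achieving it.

Treewidth 3.
One such decomposition:
Bags: B1 = {4, 5, 8, 9}  B2 = {2, 4, 5, 8}  B3 = {2, 3, 5, 8}  B4 = {2, 3, 6, 8}  B5 = {2, 3, 6, 7}  B6 = {1, 3, 6, 7}
Tree: B1–B2, B2–B3, B3–B4, B4–B5, B5–B6

Every bag has size at most 4, so the width is 4 − 1 = 3 and tw(G) ≤ 3. For the lower bound: the 4 vertex sets {4,5,9}, {8}, {2}, {1,3,6,7} are disjoint, each induces a connected subgraph, and every pair is joined by at least one edge of G. Contracting each set to a single vertex therefore yields K_{4} as a minor, and since treewidth is minor-monotone, tw(G) ≥ tw(K_{4}) = 3. The upper and lower bounds meet at 3, so that is the treewidth.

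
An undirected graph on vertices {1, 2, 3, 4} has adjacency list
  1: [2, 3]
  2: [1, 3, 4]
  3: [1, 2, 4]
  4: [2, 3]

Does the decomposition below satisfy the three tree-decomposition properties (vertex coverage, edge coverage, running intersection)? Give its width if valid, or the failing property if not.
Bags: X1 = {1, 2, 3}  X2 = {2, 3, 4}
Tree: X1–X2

Vertex coverage: the bags together contain {1, 2, 3, 4}, the full vertex set. Edge coverage: each edge of G has both endpoints in at least one bag. Running intersection: for every vertex, the bags containing it form a connected subtree. All three properties hold, so this is a valid tree decomposition of width max|bag| − 1 = 2, and hence tw(G) ≤ 2.

Yes; width 2.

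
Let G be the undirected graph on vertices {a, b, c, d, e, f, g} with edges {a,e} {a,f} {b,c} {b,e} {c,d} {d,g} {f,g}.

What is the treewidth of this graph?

2

A width-2 tree decomposition is:
Bags: B1 = {c, d, g}  B2 = {b, c, g}  B3 = {b, e, g}  B4 = {a, e, g}  B5 = {a, f, g}
Tree: B1–B2, B2–B3, B3–B4, B4–B5
The largest bag has 3 vertices, giving width 2; this decomposition certifies tw(G) ≤ 2. The edges g–d–c–b–e–a–f–g form a cycle, so G is not a tree and its treewidth is at least 2. Combining the bounds, tw(G) = 2.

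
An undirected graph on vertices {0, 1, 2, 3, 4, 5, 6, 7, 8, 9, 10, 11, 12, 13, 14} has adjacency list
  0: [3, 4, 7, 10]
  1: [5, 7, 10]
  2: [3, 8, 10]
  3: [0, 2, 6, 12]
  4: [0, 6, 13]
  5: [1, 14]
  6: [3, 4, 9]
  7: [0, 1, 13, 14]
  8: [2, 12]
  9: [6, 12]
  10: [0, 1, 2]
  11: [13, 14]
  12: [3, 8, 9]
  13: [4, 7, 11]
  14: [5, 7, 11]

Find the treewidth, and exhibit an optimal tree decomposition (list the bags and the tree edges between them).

Treewidth 3.
Bags: B1 = {1, 5, 11, 14}  B2 = {1, 7, 11, 14}  B3 = {1, 7, 11, 13}  B4 = {1, 7, 10, 13}  B5 = {0, 7, 10, 13}  B6 = {0, 4, 10, 13}  B7 = {0, 2, 4, 10}  B8 = {0, 2, 3, 4}  B9 = {2, 3, 4, 6}  B10 = {2, 3, 6, 8}  B11 = {3, 6, 8, 12}  B12 = {6, 8, 9, 12}
Tree: B1–B2, B2–B3, B3–B4, B4–B5, B5–B6, B6–B7, B7–B8, B8–B9, B9–B10, B10–B11, B11–B12

Every bag has size at most 4, so the width is 4 − 1 = 3 and tw(G) ≤ 3. For the lower bound: the 4 vertex sets {5,11,14}, {1}, {7}, {0,4,10,13} are disjoint, each induces a connected subgraph, and every pair is joined by at least one edge of G. Contracting each set to a single vertex therefore yields K_{4} as a minor, and since treewidth is minor-monotone, tw(G) ≥ tw(K_{4}) = 3. Hence tw(G) = 3 exactly.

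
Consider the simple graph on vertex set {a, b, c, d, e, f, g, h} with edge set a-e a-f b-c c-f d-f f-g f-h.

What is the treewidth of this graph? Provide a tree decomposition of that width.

Treewidth 1.
One such decomposition:
Bags: B1 = {d, f}  B2 = {f, h}  B3 = {f, g}  B4 = {c, f}  B5 = {a, f}  B6 = {a, e}  B7 = {b, c}
Tree: B1–B2, B2–B3, B3–B4, B1–B5, B5–B6, B4–B7

The largest bag has 2 vertices, giving width 1; this decomposition certifies tw(G) ≤ 1. G has an edge, so its treewidth is at least 1. Combining the bounds, tw(G) = 1.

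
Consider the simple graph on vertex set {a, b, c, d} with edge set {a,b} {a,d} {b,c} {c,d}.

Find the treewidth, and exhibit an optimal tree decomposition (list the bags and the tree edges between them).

Treewidth 2.
One such decomposition:
Bags: B1 = {a, c, d}  B2 = {a, b, c}
Tree: B1–B2

Every bag has size at most 3, so the width is 3 − 1 = 2 and tw(G) ≤ 2. The edges c–d–a–b–c form a cycle, so G is not a tree and its treewidth is at least 2. Hence tw(G) = 2 exactly.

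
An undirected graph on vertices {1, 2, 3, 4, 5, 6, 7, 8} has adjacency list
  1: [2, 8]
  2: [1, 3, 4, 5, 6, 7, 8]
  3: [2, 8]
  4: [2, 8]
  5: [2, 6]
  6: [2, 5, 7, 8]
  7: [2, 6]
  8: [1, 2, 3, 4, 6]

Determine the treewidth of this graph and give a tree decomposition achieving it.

Treewidth 2.
Bags: B1 = {2, 6, 8}  B2 = {2, 3, 8}  B3 = {2, 5, 6}  B4 = {1, 2, 8}  B5 = {2, 4, 8}  B6 = {2, 6, 7}
Tree: B1–B2, B1–B3, B1–B4, B4–B5, B1–B6

The largest bag has 3 vertices, giving width 2; this decomposition certifies tw(G) ≤ 2. On the other hand G contains the 3-clique {1, 2, 8}. A clique must lie in a single bag of any decomposition, so no decomposition can have width below 2. The upper and lower bounds meet at 2, so that is the treewidth.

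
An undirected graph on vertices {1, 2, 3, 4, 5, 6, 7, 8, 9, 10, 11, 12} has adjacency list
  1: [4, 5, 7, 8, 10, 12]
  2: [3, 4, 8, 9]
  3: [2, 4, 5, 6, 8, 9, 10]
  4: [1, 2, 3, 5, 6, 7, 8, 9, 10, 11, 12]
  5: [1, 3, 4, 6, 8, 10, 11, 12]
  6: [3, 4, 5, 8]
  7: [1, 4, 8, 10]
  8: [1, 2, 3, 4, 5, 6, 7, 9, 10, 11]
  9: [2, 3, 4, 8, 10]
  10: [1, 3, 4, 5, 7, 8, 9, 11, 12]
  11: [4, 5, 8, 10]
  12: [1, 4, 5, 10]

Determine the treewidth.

A width-4 tree decomposition is:
Bags: B1 = {4, 5, 8, 10, 11}  B2 = {3, 4, 5, 8, 10}  B3 = {1, 4, 5, 8, 10}  B4 = {1, 4, 5, 10, 12}  B5 = {1, 4, 7, 8, 10}  B6 = {3, 4, 5, 6, 8}  B7 = {3, 4, 8, 9, 10}  B8 = {2, 3, 4, 8, 9}
Tree: B1–B2, B1–B3, B3–B4, B3–B5, B2–B6, B2–B7, B7–B8
Every bag has size at most 5, so the width is 5 − 1 = 4 and tw(G) ≤ 4. For the lower bound, the 5 vertices {2, 3, 4, 8, 9} are pairwise adjacent, and any tree decomposition puts a clique entirely inside one bag — forcing width ≥ 4. Therefore the treewidth is 4.

4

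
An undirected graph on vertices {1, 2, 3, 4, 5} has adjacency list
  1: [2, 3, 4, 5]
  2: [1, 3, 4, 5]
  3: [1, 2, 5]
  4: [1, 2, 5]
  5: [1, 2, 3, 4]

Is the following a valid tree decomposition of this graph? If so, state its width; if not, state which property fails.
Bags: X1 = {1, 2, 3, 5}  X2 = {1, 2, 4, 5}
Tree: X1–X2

Yes; width 3.

Every vertex of G appears in some bag (union = {1, 2, 3, 4, 5}); every edge is covered by a bag; and for each vertex v the set of bags containing v is connected in the bag tree. The decomposition is therefore valid. The largest bag has 4 vertices, so the width is 3.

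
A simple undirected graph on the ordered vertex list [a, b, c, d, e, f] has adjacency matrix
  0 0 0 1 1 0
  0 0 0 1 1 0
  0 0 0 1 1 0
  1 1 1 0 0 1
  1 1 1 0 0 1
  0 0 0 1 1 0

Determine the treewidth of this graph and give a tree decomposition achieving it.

Treewidth 2.
Bags: B1 = {c, d, e}  B2 = {b, d, e}  B3 = {a, d, e}  B4 = {d, e, f}
Tree: B1–B2, B2–B3, B3–B4

The largest bag has 3 vertices, giving width 2; this decomposition certifies tw(G) ≤ 2. Since c–e–b–d–c is a cycle in G, G is not acyclic. Forests are exactly the graphs of treewidth ≤ 1, so tw(G) ≥ 2. Combining the bounds, tw(G) = 2.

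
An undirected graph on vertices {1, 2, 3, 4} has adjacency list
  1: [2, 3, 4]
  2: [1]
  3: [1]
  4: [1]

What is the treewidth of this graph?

1

A width-1 tree decomposition is:
Bags: B1 = {1, 2}  B2 = {1, 4}  B3 = {1, 3}
Tree: B1–B2, B1–B3
Each bag holds 2 vertices, so the decomposition has width 1, which upper-bounds the treewidth. Any graph with an edge has treewidth ≥ 1, and G has the edge 1–2. Hence tw(G) = 1 exactly.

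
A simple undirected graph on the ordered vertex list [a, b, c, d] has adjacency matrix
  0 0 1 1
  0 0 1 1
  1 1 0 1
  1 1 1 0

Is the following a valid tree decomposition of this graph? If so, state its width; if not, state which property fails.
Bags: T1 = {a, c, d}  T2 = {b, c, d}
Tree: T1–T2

Every vertex of G appears in some bag (union = {a, b, c, d}); every edge is covered by a bag; and for each vertex v the set of bags containing v is connected in the bag tree. The decomposition is therefore valid. The largest bag has 3 vertices, so the width is 2.

Yes; width 2.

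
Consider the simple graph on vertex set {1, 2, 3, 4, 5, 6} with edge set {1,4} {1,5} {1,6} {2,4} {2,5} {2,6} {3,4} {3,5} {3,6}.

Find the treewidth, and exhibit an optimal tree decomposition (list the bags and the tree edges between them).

The largest bag has 4 vertices, giving width 3; this decomposition certifies tw(G) ≤ 3. For the lower bound: the 4 vertex sets {2,4}, {1,5}, {3}, {6} are disjoint, each induces a connected subgraph, and every pair is joined by at least one edge of G. Contracting each set to a single vertex therefore yields K_{4} as a minor, and since treewidth is minor-monotone, tw(G) ≥ tw(K_{4}) = 3. Combining the bounds, tw(G) = 3.

Treewidth 3.
Bags: B1 = {1, 2, 3, 4}  B2 = {1, 2, 3, 5}  B3 = {1, 2, 3, 6}
Tree: B1–B2, B2–B3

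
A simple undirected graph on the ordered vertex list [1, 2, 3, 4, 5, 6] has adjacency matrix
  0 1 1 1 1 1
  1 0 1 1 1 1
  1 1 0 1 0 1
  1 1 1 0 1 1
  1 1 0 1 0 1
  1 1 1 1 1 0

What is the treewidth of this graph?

A width-4 tree decomposition is:
Bags: B1 = {1, 2, 3, 4, 6}  B2 = {1, 2, 4, 5, 6}
Tree: B1–B2
The largest bag has 5 vertices, giving width 4; this decomposition certifies tw(G) ≤ 4. On the other hand G contains the 5-clique {1, 2, 3, 4, 6}. A clique must lie in a single bag of any decomposition, so no decomposition can have width below 4. The upper and lower bounds meet at 4, so that is the treewidth.

4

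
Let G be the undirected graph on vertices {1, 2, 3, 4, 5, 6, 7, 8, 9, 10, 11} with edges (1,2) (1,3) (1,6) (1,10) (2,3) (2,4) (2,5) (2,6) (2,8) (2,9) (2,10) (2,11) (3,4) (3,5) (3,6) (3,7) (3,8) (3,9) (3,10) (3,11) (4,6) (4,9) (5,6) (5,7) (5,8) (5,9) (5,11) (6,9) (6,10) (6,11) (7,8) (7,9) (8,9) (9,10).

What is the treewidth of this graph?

4

A width-4 tree decomposition is:
Bags: B1 = {2, 3, 5, 6, 9}  B2 = {2, 3, 6, 9, 10}  B3 = {2, 3, 5, 6, 11}  B4 = {1, 2, 3, 6, 10}  B5 = {2, 3, 5, 8, 9}  B6 = {3, 5, 7, 8, 9}  B7 = {2, 3, 4, 6, 9}
Tree: B1–B2, B1–B3, B2–B4, B1–B5, B5–B6, B1–B7
Each bag holds 5 vertices, so the decomposition has width 4, which upper-bounds the treewidth. On the other hand G contains the 5-clique {2, 3, 5, 8, 9}. A clique must lie in a single bag of any decomposition, so no decomposition can have width below 4. Hence tw(G) = 4 exactly.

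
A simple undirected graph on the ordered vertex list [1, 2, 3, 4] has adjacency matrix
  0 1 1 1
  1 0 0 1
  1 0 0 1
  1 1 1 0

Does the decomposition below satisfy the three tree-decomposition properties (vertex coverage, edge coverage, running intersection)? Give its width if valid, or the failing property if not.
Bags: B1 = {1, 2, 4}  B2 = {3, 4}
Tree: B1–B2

A tree decomposition must satisfy three properties: every vertex lies in some bag; for every edge, both endpoints lie together in some bag; and for every vertex, the bags containing it form a connected subtree. Here edge (1,3) lies in no bag, so the decomposition is invalid.

No — edge (1,3) lies in no bag.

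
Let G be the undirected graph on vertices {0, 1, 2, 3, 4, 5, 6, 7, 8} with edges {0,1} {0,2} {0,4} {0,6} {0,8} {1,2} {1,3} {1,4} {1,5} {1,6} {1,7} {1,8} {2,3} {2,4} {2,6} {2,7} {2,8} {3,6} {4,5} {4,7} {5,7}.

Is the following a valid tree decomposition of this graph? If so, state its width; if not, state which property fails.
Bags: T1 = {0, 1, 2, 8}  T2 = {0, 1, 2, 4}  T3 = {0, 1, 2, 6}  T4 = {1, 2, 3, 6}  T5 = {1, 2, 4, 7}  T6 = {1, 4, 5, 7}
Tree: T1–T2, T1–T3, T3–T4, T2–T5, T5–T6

Vertex coverage: the bags together contain {0, 1, 2, 3, 4, 5, 6, 7, 8}, the full vertex set. Edge coverage: each edge of G has both endpoints in at least one bag. Running intersection: for every vertex, the bags containing it form a connected subtree. All three properties hold, so this is a valid tree decomposition of width max|bag| − 1 = 3, and hence tw(G) ≤ 3.

Yes; width 3.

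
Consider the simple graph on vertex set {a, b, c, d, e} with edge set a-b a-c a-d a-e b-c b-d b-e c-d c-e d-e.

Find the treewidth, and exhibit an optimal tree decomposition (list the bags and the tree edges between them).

Treewidth 4.
One such decomposition:
Bags: B1 = {a, b, c, d, e}
Tree: (single bag)

A single bag containing all 5 vertices is trivially a valid decomposition of width 4. For the lower bound, the 5 vertices {a, b, c, d, e} are pairwise adjacent, and any tree decomposition puts a clique entirely inside one bag — forcing width ≥ 4. Hence tw(G) = 4 exactly.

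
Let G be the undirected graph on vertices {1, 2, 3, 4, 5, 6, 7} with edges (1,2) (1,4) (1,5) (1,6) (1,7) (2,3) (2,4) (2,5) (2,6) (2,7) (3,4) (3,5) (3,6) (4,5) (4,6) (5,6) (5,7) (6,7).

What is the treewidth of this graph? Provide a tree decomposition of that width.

Treewidth 4.
One optimal decomposition is:
Bags: B1 = {1, 2, 5, 6, 7}  B2 = {1, 2, 4, 5, 6}  B3 = {2, 3, 4, 5, 6}
Tree: B1–B2, B2–B3

Each bag holds 5 vertices, so the decomposition has width 4, which upper-bounds the treewidth. On the other hand G contains the 5-clique {1, 2, 4, 5, 6}. A clique must lie in a single bag of any decomposition, so no decomposition can have width below 4. Therefore the treewidth is 4.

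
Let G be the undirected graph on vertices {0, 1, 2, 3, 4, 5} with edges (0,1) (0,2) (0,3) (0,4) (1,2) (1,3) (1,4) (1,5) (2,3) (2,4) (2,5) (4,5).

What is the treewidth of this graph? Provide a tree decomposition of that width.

Treewidth 3.
One such decomposition:
Bags: B1 = {0, 1, 2, 4}  B2 = {1, 2, 4, 5}  B3 = {0, 1, 2, 3}
Tree: B1–B2, B1–B3

Each bag holds 4 vertices, so the decomposition has width 3, which upper-bounds the treewidth. On the other hand G contains the 4-clique {0, 1, 2, 3}. A clique must lie in a single bag of any decomposition, so no decomposition can have width below 3. Therefore the treewidth is 3.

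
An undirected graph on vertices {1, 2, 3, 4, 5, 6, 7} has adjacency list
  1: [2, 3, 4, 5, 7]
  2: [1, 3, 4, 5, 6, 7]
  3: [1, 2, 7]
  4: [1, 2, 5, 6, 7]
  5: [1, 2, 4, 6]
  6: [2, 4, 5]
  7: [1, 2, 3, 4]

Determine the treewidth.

A width-3 tree decomposition is:
Bags: B1 = {1, 2, 4, 7}  B2 = {1, 2, 4, 5}  B3 = {1, 2, 3, 7}  B4 = {2, 4, 5, 6}
Tree: B1–B2, B1–B3, B2–B4
Each bag holds 4 vertices, so the decomposition has width 3, which upper-bounds the treewidth. On the other hand G contains the 4-clique {1, 2, 3, 7}. A clique must lie in a single bag of any decomposition, so no decomposition can have width below 3. Hence tw(G) = 3 exactly.

3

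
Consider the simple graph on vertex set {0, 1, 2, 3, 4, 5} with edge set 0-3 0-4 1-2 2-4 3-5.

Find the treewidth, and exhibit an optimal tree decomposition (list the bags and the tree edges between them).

Treewidth 1.
One such decomposition:
Bags: B1 = {1, 2}  B2 = {2, 4}  B3 = {0, 4}  B4 = {0, 3}  B5 = {3, 5}
Tree: B1–B2, B2–B3, B3–B4, B4–B5

Every bag has size at most 2, so the width is 2 − 1 = 1 and tw(G) ≤ 1. G has an edge, so its treewidth is at least 1. Therefore the treewidth is 1.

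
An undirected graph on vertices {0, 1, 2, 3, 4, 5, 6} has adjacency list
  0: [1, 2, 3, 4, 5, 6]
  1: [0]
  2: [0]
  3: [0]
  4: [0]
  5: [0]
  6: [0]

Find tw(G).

A width-1 tree decomposition is:
Bags: B1 = {0, 2}  B2 = {0, 3}  B3 = {0, 6}  B4 = {0, 5}  B5 = {0, 1}  B6 = {0, 4}
Tree: B1–B2, B1–B3, B2–B4, B4–B5, B5–B6
Every bag has size at most 2, so the width is 2 − 1 = 1 and tw(G) ≤ 1. G has an edge, so its treewidth is at least 1. Hence tw(G) = 1 exactly.

1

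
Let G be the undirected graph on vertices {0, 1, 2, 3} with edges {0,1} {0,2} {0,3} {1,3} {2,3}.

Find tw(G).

A width-2 tree decomposition is:
Bags: B1 = {0, 2, 3}  B2 = {0, 1, 3}
Tree: B1–B2
The largest bag has 3 vertices, giving width 2; this decomposition certifies tw(G) ≤ 2. For the lower bound, the 3 vertices {0, 1, 3} are pairwise adjacent, and any tree decomposition puts a clique entirely inside one bag — forcing width ≥ 2. Combining the bounds, tw(G) = 2.

2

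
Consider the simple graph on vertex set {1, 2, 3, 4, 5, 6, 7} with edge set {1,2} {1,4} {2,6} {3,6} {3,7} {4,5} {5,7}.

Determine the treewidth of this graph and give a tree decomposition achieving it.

Every bag has size at most 3, so the width is 3 − 1 = 2 and tw(G) ≤ 2. For the lower bound, G contains the cycle 7–5–4–1–2–6–3–7, so G is not a forest; only forests have treewidth ≤ 1, hence tw(G) ≥ 2. The upper and lower bounds meet at 2, so that is the treewidth.

Treewidth 2.
One optimal decomposition is:
Bags: B1 = {4, 5, 7}  B2 = {1, 4, 7}  B3 = {1, 2, 7}  B4 = {2, 6, 7}  B5 = {3, 6, 7}
Tree: B1–B2, B2–B3, B3–B4, B4–B5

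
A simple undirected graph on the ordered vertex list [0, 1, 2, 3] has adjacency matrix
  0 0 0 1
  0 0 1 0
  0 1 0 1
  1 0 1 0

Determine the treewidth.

A width-1 tree decomposition is:
Bags: B1 = {0, 3}  B2 = {2, 3}  B3 = {1, 2}
Tree: B1–B2, B2–B3
Each bag holds 2 vertices, so the decomposition has width 1, which upper-bounds the treewidth. G has an edge, so its treewidth is at least 1. The upper and lower bounds meet at 1, so that is the treewidth.

1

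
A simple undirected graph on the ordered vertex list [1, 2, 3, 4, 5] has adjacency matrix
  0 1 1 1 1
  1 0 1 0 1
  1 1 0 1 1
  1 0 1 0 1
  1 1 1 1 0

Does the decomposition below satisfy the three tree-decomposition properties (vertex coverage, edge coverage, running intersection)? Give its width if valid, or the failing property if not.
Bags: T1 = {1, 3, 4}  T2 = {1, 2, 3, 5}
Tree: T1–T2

No — edge (5,4) lies in no bag.

A tree decomposition must satisfy three properties: every vertex lies in some bag; for every edge, both endpoints lie together in some bag; and for every vertex, the bags containing it form a connected subtree. Here edge (5,4) lies in no bag, so the decomposition is invalid.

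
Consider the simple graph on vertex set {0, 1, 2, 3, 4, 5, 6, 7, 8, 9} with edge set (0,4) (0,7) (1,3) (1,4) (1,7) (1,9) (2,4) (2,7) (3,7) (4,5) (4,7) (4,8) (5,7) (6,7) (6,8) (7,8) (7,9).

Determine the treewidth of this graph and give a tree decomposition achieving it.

The largest bag has 3 vertices, giving width 2; this decomposition certifies tw(G) ≤ 2. Conversely, {1, 7, 9} is a clique of size 3, and the vertices of any clique must share a bag in every tree decomposition; so some bag has ≥ 3 vertices and tw(G) ≥ 2. Combining the bounds, tw(G) = 2.

Treewidth 2.
Bags: B1 = {6, 7, 8}  B2 = {4, 7, 8}  B3 = {1, 4, 7}  B4 = {1, 3, 7}  B5 = {1, 7, 9}  B6 = {4, 5, 7}  B7 = {0, 4, 7}  B8 = {2, 4, 7}
Tree: B1–B2, B2–B3, B3–B4, B3–B5, B2–B6, B3–B7, B7–B8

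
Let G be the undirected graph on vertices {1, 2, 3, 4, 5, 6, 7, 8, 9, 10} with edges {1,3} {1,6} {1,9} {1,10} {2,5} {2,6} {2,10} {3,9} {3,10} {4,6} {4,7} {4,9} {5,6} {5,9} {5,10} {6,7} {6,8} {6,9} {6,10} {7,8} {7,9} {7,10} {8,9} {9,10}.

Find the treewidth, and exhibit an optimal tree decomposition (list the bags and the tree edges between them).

The largest bag has 4 vertices, giving width 3; this decomposition certifies tw(G) ≤ 3. On the other hand G contains the 4-clique {1, 3, 9, 10}. A clique must lie in a single bag of any decomposition, so no decomposition can have width below 3. Combining the bounds, tw(G) = 3.

Treewidth 3.
One such decomposition:
Bags: B1 = {5, 6, 9, 10}  B2 = {1, 6, 9, 10}  B3 = {1, 3, 9, 10}  B4 = {6, 7, 9, 10}  B5 = {4, 6, 7, 9}  B6 = {2, 5, 6, 10}  B7 = {6, 7, 8, 9}
Tree: B1–B2, B2–B3, B2–B4, B4–B5, B1–B6, B5–B7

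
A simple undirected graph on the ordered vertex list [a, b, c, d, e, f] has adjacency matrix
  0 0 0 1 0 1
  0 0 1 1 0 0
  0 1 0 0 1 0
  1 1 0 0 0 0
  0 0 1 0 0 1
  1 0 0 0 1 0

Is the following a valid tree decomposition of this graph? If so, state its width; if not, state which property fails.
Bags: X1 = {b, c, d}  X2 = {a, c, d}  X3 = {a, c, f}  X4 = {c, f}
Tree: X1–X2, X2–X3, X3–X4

A tree decomposition must satisfy three properties: every vertex lies in some bag; for every edge, both endpoints lie together in some bag; and for every vertex, the bags containing it form a connected subtree. Here vertex e appears in no bag, so the decomposition is invalid.

No — vertex e appears in no bag.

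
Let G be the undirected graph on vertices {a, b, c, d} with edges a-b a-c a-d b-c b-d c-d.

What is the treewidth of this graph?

A width-3 tree decomposition is:
Bags: B1 = {a, b, c, d}
Tree: (single bag)
A single bag containing all 4 vertices is trivially a valid decomposition of width 3. For the lower bound, the 4 vertices {a, b, c, d} are pairwise adjacent, and any tree decomposition puts a clique entirely inside one bag — forcing width ≥ 3. Combining the bounds, tw(G) = 3.

3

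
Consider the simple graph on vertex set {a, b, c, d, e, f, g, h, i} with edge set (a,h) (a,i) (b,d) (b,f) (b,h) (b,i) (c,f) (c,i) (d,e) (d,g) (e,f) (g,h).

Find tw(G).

A width-3 tree decomposition is:
Bags: B1 = {c, d, e, f}  B2 = {b, c, d, f}  B3 = {b, c, d, i}  B4 = {b, d, g, i}  B5 = {b, g, h, i}  B6 = {a, g, h, i}
Tree: B1–B2, B2–B3, B3–B4, B4–B5, B5–B6
The largest bag has 4 vertices, giving width 3; this decomposition certifies tw(G) ≤ 3. For the lower bound: the 4 vertex sets {c,e,f}, {d}, {b}, {a,g,h,i} are disjoint, each induces a connected subgraph, and every pair is joined by at least one edge of G. Contracting each set to a single vertex therefore yields K_{4} as a minor, and since treewidth is minor-monotone, tw(G) ≥ tw(K_{4}) = 3. The upper and lower bounds meet at 3, so that is the treewidth.

3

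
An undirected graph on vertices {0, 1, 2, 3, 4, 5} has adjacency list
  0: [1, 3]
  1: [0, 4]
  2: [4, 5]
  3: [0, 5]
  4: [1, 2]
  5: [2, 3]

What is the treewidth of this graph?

A width-2 tree decomposition is:
Bags: B1 = {2, 3, 5}  B2 = {2, 3, 4}  B3 = {1, 3, 4}  B4 = {0, 1, 3}
Tree: B1–B2, B2–B3, B3–B4
Every bag has size at most 3, so the width is 3 − 1 = 2 and tw(G) ≤ 2. Since 3–5–2–4–1–0–3 is a cycle in G, G is not acyclic. Forests are exactly the graphs of treewidth ≤ 1, so tw(G) ≥ 2. Combining the bounds, tw(G) = 2.

2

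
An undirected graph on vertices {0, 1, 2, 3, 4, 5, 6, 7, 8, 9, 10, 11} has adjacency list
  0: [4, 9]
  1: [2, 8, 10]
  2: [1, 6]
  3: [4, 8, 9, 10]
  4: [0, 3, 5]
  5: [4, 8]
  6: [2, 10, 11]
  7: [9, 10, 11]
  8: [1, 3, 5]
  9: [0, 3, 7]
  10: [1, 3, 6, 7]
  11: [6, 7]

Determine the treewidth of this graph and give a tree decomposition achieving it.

The largest bag has 4 vertices, giving width 3; this decomposition certifies tw(G) ≤ 3. For the lower bound: the 4 vertex sets {0,4,5}, {8}, {3}, {1,7,9,10} are disjoint, each induces a connected subgraph, and every pair is joined by at least one edge of G. Contracting each set to a single vertex therefore yields K_{4} as a minor, and since treewidth is minor-monotone, tw(G) ≥ tw(K_{4}) = 3. Combining the bounds, tw(G) = 3.

Treewidth 3.
One optimal decomposition is:
Bags: B1 = {0, 4, 5, 8}  B2 = {0, 3, 4, 8}  B3 = {0, 3, 8, 9}  B4 = {1, 3, 8, 9}  B5 = {1, 3, 9, 10}  B6 = {1, 7, 9, 10}  B7 = {1, 2, 7, 10}  B8 = {2, 6, 7, 10}  B9 = {2, 6, 7, 11}
Tree: B1–B2, B2–B3, B3–B4, B4–B5, B5–B6, B6–B7, B7–B8, B8–B9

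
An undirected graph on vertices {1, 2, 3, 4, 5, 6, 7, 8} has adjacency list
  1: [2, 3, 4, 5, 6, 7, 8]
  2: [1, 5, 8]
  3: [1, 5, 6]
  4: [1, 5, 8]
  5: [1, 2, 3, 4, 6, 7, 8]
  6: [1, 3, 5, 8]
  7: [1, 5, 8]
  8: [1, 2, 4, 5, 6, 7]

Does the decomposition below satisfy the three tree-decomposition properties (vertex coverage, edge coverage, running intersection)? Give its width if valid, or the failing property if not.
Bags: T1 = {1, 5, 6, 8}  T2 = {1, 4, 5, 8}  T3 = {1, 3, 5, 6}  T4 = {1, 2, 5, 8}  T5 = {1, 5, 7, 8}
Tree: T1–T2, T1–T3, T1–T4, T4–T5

Yes; width 3.

Checking the three conditions: (i) the bags cover all of {1, 2, 3, 4, 5, 6, 7, 8}; (ii) for each edge, some bag contains both endpoints; (iii) the bags containing any fixed vertex form a subtree. All hold, so the decomposition is valid with width 4 − 1 = 3.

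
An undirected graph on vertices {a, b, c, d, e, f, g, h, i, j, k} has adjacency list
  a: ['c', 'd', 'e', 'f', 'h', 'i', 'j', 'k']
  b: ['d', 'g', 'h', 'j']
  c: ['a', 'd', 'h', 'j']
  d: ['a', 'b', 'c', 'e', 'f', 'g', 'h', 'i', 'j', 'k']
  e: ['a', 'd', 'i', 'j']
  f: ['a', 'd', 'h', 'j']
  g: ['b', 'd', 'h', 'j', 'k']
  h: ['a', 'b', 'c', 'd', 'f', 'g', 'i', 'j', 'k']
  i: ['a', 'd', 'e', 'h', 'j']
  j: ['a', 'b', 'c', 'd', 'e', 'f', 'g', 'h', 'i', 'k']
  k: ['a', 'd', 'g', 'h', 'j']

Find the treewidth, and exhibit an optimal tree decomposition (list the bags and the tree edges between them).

Treewidth 4.
Bags: B1 = {a, d, h, i, j}  B2 = {a, c, d, h, j}  B3 = {a, d, f, h, j}  B4 = {a, d, h, j, k}  B5 = {d, g, h, j, k}  B6 = {b, d, g, h, j}  B7 = {a, d, e, i, j}
Tree: B1–B2, B1–B3, B1–B4, B4–B5, B5–B6, B1–B7

Every bag has size at most 5, so the width is 5 − 1 = 4 and tw(G) ≤ 4. For the lower bound, the 5 vertices {a, d, e, i, j} are pairwise adjacent, and any tree decomposition puts a clique entirely inside one bag — forcing width ≥ 4. Hence tw(G) = 4 exactly.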